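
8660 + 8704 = 17364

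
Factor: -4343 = -1*43^1*101^1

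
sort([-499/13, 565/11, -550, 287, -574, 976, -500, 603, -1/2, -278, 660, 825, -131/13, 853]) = [-574, -550, -500, -278, -499/13, -131/13, -1/2, 565/11, 287, 603, 660, 825, 853, 976]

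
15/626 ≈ 0.0240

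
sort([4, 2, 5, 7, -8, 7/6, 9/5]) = [-8, 7/6, 9/5, 2, 4, 5, 7]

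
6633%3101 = 431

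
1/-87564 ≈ -0.0000114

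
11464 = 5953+5511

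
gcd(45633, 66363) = 3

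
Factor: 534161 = 31^1*17231^1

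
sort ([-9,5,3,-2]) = [-9,-2,3,5]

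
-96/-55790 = 48/27895 ≈ 0.00172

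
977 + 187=1164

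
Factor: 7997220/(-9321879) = -1 * 2^2 * 3^1 * 5^1 * 11^1 * 577^1 * 443899^(-1) = -380820/443899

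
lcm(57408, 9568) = 57408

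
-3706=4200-7906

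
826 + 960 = 1786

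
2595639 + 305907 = 2901546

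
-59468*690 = -41032920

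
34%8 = 2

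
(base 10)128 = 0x80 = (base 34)3q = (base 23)5d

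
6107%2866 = 375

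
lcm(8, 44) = 88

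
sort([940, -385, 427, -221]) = [-385, -221, 427, 940]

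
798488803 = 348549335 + 449939468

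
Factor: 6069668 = 2^2 * 11^1 * 137947^1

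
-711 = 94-805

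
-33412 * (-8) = 267296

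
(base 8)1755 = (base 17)382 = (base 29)15j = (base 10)1005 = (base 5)13010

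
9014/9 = 1001+5/9 ≈ 1001.56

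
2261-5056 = -2795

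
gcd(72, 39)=3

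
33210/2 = 16605 = 16605.00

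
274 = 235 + 39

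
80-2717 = -2637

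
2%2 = 0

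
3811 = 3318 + 493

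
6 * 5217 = 31302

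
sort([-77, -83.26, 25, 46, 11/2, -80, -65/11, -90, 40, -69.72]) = [-90, -83.26, -80, -77, -69.72, -65/11, 11/2, 25, 40, 46]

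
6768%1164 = 948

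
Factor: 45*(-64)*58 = -1*2^7*3^2*5^1*29^1 = -167040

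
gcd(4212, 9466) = 2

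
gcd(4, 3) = 1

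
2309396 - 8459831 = -6150435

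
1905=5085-3180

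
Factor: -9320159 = -1*9320159^1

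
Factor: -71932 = -1*2^2*7^2*367^1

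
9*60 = 540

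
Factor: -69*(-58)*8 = 2^4*3^1*23^1*29^1 = 32016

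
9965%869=406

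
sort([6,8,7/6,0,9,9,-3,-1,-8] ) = [-8,-3,-1,0,7/6,6,8,9,9] 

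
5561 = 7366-1805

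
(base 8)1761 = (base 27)1aa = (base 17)386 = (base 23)1kk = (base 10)1009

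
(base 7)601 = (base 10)295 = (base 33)8v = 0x127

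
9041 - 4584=4457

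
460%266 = 194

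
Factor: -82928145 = -1 * 3^1 * 5^1 * 5528543^1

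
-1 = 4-5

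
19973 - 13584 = 6389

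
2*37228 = 74456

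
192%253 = 192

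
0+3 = 3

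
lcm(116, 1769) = 7076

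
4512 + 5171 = 9683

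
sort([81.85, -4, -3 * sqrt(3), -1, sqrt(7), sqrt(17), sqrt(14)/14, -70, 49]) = [-70, -3 * sqrt(3), -4, -1, sqrt(14)/14, sqrt(7), sqrt(17), 49, 81.85]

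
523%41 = 31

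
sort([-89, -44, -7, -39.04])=[-89, -44, -39.04, -7]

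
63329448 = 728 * 86991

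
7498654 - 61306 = 7437348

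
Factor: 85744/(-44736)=-1*2^(-2)*3^(-1)*23^1=-23/12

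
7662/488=15 + 171/244 ≈ 15.70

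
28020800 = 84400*332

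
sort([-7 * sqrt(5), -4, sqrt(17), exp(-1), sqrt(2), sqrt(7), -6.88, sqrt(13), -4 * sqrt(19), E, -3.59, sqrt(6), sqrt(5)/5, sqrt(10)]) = [-4 * sqrt(19), -7 * sqrt(5), -6.88, -4, -3.59, exp(-1), sqrt(5)/5, sqrt(2), sqrt(6), sqrt(7), E, sqrt(10), sqrt(13), sqrt(17)]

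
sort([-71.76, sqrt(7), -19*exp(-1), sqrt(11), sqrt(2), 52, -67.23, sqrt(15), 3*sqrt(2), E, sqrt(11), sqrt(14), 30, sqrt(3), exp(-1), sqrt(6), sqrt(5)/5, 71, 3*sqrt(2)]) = [-71.76, -67.23, -19*exp(-1), exp(-1), sqrt(5)/5, sqrt(2), sqrt(3), sqrt(6), sqrt(7), E, sqrt(11), sqrt(11), sqrt(14), sqrt(15), 3*sqrt(2), 3*sqrt(2), 30, 52, 71]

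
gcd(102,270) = 6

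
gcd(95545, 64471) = 1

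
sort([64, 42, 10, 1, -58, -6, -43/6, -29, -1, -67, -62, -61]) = [-67, -62, -61, -58, -29, -43/6, -6, -1, 1, 10, 42, 64]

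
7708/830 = 3854/415 ≈ 9.29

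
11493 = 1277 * 9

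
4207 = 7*601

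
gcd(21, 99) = 3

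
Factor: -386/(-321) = 2^1 * 3^(-1) * 107^(-1) * 193^1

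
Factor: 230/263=2^1*5^1*23^1*263^(-1)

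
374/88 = 17/4 = 4.25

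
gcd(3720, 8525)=155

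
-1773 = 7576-9349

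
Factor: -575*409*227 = -1*5^2*23^1*227^1*409^1 = -53384725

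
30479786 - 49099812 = -18620026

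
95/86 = 1 + 9/86 ≈ 1.10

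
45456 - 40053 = 5403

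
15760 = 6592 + 9168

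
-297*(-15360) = 4561920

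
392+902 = 1294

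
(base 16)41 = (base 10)65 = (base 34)1v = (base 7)122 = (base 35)1u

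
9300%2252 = 292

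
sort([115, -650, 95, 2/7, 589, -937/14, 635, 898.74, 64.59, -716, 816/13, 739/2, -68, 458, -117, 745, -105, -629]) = [-716, -650, -629, -117, -105, -68, -937/14, 2/7, 816/13, 64.59, 95, 115, 739/2, 458, 589, 635, 745, 898.74]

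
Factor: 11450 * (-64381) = -1 * 2^1 * 5^2 * 229^1 * 64381^1 = -737162450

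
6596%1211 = 541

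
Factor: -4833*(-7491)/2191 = 3^4*7^(-1)*11^1*179^1*227^1*313^(-1) = 36204003/2191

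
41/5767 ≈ 0.00711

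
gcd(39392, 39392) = 39392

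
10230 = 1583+8647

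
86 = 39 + 47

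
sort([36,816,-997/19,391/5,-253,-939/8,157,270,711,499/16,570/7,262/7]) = [-253,-939/8,-997/19,499/16,36,262/7,391/5,570/7,157,270,711,816]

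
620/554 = 310/277≈1.12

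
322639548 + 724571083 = 1047210631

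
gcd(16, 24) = 8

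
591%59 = 1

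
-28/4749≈-0.00590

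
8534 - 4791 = 3743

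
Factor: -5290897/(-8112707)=23^1*461^1*499^1*8112707^(-1)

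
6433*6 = 38598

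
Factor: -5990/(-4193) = 2^1*5^1*7^(-1) = 10/7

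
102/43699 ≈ 0.00233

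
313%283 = 30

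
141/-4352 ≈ -0.0324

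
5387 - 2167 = 3220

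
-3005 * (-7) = 21035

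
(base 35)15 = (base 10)40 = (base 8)50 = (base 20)20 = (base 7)55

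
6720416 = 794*8464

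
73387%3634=707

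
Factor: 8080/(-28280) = -1 * 2^1 * 7^(-1) = -2/7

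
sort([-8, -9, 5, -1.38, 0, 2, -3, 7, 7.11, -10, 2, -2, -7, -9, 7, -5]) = [-10, -9, -9, -8, -7, -5, -3, -2, -1.38, 0, 2, 2, 5, 7, 7, 7.11]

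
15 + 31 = 46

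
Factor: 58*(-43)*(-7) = 2^1*7^1*29^1*43^1 = 17458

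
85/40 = 2 + 1/8 ≈ 2.13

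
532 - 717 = -185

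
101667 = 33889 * 3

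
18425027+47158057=65583084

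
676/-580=-169/145 ≈ -1.17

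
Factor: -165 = -1 * 3^1 * 5^1 * 11^1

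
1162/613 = 1 + 549/613 ≈ 1.90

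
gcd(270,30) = 30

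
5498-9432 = -3934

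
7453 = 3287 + 4166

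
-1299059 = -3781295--2482236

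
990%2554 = 990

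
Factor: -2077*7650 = -1*2^1*3^2*5^2*17^1*31^1*67^1 = -15889050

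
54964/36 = 1526 + 7/9 ≈ 1526.78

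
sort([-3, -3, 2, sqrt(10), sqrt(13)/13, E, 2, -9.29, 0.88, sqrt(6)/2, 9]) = [-9.29, -3, -3, sqrt(13)/13, 0.88, sqrt(6)/2, 2, 2, E, sqrt(10), 9]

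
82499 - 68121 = 14378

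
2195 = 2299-104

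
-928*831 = -771168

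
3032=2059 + 973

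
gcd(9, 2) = 1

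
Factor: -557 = -1 * 557^1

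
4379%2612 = 1767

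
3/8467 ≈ 0.000354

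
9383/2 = 4691 + 1/2 = 4691.50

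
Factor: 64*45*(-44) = -1*2^8*3^2*5^1*11^1 = -126720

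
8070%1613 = 5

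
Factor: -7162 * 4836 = -1 * 2^3 * 3^1 * 13^1 * 31^1 * 3581^1 = -34635432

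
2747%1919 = 828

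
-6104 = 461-6565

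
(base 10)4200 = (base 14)1760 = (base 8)10150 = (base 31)4bf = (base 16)1068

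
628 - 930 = -302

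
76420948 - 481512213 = -405091265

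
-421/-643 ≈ 0.655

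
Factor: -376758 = -1 * 2^1 * 3^3 * 6977^1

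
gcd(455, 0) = 455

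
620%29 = 11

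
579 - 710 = -131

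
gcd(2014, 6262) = 2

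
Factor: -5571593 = -1*2129^1*2617^1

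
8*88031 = 704248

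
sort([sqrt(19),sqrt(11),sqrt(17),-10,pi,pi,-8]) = [-10,-8,pi,pi,sqrt(11),sqrt(17),sqrt(19)]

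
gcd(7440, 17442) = 6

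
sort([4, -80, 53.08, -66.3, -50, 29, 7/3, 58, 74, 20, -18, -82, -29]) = [-82, -80, -66.3, -50, -29, -18, 7/3, 4, 20, 29, 53.08, 58, 74]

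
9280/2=4640=4640.00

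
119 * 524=62356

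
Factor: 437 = 19^1*23^1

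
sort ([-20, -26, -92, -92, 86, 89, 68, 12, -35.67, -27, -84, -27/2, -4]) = [-92, -92, -84, -35.67, -27, -26, -20, -27/2, -4, 12, 68, 86, 89]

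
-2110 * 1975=-4167250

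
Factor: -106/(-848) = 2^(-3) = 1/8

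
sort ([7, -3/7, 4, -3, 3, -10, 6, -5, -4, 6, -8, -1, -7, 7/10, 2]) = [-10, -8, -7, -5, -4, -3, -1, -3/7, 7/10, 2, 3, 4, 6, 6, 7]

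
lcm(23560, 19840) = 376960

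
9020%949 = 479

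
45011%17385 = 10241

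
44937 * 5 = 224685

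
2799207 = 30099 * 93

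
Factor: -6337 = -1*6337^1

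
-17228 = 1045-18273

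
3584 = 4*896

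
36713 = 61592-24879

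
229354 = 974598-745244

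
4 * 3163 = 12652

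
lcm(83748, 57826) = 2428692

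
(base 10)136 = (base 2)10001000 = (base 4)2020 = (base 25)5b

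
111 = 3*37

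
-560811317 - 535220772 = -1096032089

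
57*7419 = 422883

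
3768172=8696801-4928629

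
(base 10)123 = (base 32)3r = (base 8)173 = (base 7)234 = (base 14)8b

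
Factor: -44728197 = -1 * 3^1 * 14909399^1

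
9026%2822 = 560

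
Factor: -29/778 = -1*2^(-1)*29^1*389^(-1)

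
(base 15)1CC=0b110100001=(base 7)1134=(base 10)417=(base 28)EP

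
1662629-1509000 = 153629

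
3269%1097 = 1075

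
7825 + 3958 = 11783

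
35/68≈0.515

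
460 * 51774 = 23816040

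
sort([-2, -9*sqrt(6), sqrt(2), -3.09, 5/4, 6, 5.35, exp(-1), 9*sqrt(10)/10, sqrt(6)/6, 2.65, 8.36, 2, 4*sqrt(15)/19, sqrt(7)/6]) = [-9*sqrt(6), -3.09, -2, exp(-1), sqrt(6)/6, sqrt(7)/6, 4*sqrt(15)/19, 5/4, sqrt(2), 2, 2.65, 9*sqrt(10)/10, 5.35, 6, 8.36]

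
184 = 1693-1509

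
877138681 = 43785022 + 833353659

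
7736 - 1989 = 5747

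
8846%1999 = 850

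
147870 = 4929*30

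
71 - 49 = 22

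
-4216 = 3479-7695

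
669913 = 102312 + 567601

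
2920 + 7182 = 10102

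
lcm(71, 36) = 2556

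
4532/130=2266/65 ≈ 34.86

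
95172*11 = 1046892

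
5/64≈0.0781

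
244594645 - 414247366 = -169652721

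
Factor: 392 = 2^3*7^2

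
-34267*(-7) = 239869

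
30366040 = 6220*4882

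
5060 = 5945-885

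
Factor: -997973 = -1*997973^1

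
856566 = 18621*46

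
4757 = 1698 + 3059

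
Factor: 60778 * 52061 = 2^1 * 79^1 * 659^1 * 30389^1 = 3164163458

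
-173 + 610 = 437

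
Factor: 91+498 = 19^1*31^1 = 589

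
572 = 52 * 11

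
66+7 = 73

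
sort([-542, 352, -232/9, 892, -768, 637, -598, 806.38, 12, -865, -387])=[-865, -768, -598, -542, -387, -232/9, 12, 352, 637, 806.38, 892]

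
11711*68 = 796348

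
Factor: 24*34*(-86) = -1*2^5*3^1*17^1*43^1 = -70176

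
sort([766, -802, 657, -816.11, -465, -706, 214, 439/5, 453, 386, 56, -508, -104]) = [-816.11, -802, -706, -508, -465, -104, 56, 439/5, 214, 386, 453, 657, 766]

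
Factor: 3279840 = 2^5*3^1*5^1*6833^1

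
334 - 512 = -178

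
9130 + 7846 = 16976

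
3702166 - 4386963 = -684797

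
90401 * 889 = 80366489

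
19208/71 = 270 + 38/71 ≈ 270.54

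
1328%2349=1328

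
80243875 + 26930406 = 107174281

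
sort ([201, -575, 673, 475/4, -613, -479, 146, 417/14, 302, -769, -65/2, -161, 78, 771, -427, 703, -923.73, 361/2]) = [-923.73, -769, -613, -575, -479, -427, -161, -65/2, 417/14, 78, 475/4, 146, 361/2, 201, 302, 673, 703, 771]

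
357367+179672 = 537039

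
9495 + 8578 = 18073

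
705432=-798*(-884)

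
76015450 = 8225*9242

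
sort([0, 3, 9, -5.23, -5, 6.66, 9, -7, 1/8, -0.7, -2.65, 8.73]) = [-7, -5.23, -5, -2.65, -0.7, 0, 1/8, 3, 6.66, 8.73, 9, 9]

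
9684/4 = 2421 = 2421.00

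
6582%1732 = 1386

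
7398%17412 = 7398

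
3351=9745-6394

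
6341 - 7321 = -980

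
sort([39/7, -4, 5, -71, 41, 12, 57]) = [-71, -4, 5, 39/7, 12, 41, 57]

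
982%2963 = 982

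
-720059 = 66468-786527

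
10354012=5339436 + 5014576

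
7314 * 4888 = 35750832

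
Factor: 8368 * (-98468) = -1 * 2^6 * 103^1 * 239^1 * 523^1 = -823980224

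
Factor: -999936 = -1*2^9*3^2*7^1*31^1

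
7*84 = 588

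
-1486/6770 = -743/3385 ≈ -0.219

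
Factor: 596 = 2^2*149^1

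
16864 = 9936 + 6928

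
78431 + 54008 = 132439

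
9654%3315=3024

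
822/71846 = 411/35923 ≈ 0.0114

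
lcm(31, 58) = 1798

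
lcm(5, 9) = 45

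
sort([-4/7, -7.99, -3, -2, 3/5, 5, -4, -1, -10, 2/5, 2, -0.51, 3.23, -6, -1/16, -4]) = [-10, -7.99, -6, -4, -4, -3, -2, -1, -4/7, -0.51, -1/16, 2/5, 3/5, 2, 3.23, 5]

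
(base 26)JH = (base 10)511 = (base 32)FV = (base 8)777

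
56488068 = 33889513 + 22598555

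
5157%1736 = 1685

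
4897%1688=1521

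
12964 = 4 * 3241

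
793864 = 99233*8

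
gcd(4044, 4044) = 4044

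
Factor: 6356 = 2^2*7^1*227^1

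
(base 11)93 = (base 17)60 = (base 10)102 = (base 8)146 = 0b1100110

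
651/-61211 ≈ -0.0106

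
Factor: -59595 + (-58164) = -1 * 3^1 * 17^1 * 2309^1 = -117759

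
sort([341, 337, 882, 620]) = [337, 341, 620, 882]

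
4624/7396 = 1156/1849 ≈ 0.625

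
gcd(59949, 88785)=9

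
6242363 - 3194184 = 3048179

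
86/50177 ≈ 0.00171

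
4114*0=0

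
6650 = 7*950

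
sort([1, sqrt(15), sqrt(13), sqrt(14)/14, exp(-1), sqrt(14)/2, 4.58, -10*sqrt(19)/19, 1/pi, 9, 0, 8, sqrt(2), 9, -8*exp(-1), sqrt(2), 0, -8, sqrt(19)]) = [-8, -8*exp(-1), -10*sqrt(19)/19, 0, 0, sqrt(14)/14, 1/pi, exp(-1), 1, sqrt(2), sqrt(2), sqrt(14)/2, sqrt(13), sqrt(15), sqrt(19), 4.58, 8, 9, 9]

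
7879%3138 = 1603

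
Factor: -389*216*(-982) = 2^4*3^3*389^1*491^1 = 82511568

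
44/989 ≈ 0.0445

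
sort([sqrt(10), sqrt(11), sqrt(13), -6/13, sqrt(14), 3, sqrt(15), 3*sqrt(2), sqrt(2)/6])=[-6/13, sqrt(2)/6, 3, sqrt(10), sqrt(11), sqrt(13), sqrt(14), sqrt(15), 3*sqrt(2)]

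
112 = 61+51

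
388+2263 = 2651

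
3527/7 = 503+6/7 ≈ 503.86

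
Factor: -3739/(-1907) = 1907^(-1) * 3739^1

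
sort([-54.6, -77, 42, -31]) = [-77, -54.6, -31, 42]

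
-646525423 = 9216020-655741443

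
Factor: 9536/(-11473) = -1 * 2^6 * 7^(-1) * 11^(-1) = -64/77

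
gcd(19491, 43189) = 1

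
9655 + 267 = 9922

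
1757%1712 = 45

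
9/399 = 3/133 ≈ 0.0226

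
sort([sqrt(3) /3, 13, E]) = [sqrt(3) /3, E, 13]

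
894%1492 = 894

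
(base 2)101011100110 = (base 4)223212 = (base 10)2790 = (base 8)5346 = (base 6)20530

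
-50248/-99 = 4568/9 ≈ 507.56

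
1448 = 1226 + 222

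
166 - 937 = -771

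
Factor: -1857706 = -1*2^1*19^2*31^1*83^1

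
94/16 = 5 + 7/8 ≈ 5.88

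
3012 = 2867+145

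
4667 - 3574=1093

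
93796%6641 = 822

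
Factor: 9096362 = 2^1 * 11^1 * 23^1 * 17977^1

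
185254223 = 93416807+91837416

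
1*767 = 767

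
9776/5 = 1955 + 1/5 = 1955.20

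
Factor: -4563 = -1*3^3*13^2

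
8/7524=2/1881 ≈ 0.00106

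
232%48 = 40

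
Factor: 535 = 5^1*107^1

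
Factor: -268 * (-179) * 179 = 2^2 * 67^1 * 179^2 = 8586988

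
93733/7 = 13390 + 3/7 ≈ 13390.43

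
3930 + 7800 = 11730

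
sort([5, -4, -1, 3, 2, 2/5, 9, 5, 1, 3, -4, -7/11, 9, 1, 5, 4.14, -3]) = [-4, -4, -3, -1, -7/11, 2/5, 1, 1, 2, 3, 3, 4.14, 5, 5, 5, 9, 9]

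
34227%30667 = 3560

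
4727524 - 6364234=-1636710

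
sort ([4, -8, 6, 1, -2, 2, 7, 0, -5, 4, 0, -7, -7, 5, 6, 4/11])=[-8, -7, -7, -5, -2, 0, 0, 4/11, 1, 2, 4, 4, 5, 6, 6, 7]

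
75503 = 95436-19933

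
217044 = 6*36174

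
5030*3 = 15090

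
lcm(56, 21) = 168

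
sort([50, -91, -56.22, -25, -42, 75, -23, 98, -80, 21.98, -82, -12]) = [-91, -82, -80, -56.22, -42, -25, -23, -12, 21.98, 50, 75, 98]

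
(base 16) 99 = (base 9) 180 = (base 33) 4l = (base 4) 2121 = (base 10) 153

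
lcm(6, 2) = 6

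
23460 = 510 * 46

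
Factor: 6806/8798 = 41^1*53^(-1) = 41/53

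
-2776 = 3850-6626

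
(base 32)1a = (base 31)1b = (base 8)52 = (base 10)42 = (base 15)2c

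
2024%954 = 116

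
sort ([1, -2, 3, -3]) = [-3, -2, 1, 3]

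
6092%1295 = 912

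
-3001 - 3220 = -6221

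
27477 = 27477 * 1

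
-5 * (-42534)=212670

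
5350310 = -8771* (-610) 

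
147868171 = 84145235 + 63722936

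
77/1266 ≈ 0.0608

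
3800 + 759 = 4559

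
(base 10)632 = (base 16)278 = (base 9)772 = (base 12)448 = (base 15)2c2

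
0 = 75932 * 0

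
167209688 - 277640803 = -110431115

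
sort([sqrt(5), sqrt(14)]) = [sqrt(5), sqrt(14)]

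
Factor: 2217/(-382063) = -1*3^1*11^(-1)*47^(-1) = -3/517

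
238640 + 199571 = 438211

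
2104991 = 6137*343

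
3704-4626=-922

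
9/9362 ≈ 0.000961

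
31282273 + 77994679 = 109276952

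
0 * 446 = 0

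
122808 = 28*4386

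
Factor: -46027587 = -1*3^1*43^1*356803^1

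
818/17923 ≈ 0.0456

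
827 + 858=1685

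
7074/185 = 38 + 44/185 ≈ 38.24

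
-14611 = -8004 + -6607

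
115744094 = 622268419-506524325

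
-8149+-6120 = -14269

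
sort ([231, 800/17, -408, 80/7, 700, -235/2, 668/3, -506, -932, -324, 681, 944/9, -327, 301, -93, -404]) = [-932, -506, -408, -404, -327, -324, -235/2, -93, 80/7, 800/17, 944/9, 668/3, 231, 301, 681, 700]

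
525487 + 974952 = 1500439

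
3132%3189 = 3132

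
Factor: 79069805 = 5^1*17^1*29^1*32077^1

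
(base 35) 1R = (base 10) 62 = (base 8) 76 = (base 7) 116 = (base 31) 20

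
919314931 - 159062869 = 760252062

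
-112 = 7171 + -7283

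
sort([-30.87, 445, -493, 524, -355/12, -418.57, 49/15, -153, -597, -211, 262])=[-597, -493, -418.57, -211, -153, -30.87, -355/12, 49/15, 262, 445, 524]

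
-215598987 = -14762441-200836546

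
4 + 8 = 12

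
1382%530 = 322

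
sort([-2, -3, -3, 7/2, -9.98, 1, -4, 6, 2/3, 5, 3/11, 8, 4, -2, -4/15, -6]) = [-9.98, -6, -4, -3, -3, -2, -2, -4/15, 3/11, 2/3, 1, 7/2, 4, 5, 6, 8]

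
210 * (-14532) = -3051720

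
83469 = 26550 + 56919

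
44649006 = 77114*579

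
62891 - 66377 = -3486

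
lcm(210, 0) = 0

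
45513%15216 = 15081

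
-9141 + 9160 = 19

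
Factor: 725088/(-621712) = -1*2^1*3^1*7^(-1)*61^(-1)*83^1 = -498/427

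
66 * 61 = 4026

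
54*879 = 47466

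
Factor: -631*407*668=-1*2^2*11^1*37^1*167^1*631^1=-171553756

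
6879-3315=3564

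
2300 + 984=3284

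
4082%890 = 522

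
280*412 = 115360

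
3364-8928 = -5564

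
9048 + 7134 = 16182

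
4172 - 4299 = -127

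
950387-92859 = 857528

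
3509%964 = 617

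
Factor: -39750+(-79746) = -1*2^3*3^1*13^1*383^1 = -119496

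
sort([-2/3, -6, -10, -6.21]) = [-10, -6.21, -6, -2/3]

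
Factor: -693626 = -1*2^1*47^2*157^1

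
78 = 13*6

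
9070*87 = 789090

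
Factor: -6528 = -1 * 2^7 * 3^1 * 17^1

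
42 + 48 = 90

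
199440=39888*5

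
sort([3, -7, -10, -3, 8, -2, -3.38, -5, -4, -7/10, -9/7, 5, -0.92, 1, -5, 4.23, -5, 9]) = [-10, -7, -5, -5, -5, -4, -3.38, -3, -2, -9/7, -0.92, -7/10, 1, 3, 4.23, 5, 8, 9]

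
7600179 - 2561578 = 5038601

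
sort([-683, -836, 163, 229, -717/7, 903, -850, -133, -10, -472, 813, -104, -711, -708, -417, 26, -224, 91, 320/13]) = [-850, -836, -711, -708, -683, -472, -417, -224, -133, -104, -717/7, -10, 320/13, 26, 91, 163, 229, 813, 903]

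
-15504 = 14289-29793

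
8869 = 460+8409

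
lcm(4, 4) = 4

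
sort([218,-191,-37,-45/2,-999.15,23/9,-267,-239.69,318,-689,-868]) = [-999.15,-868,-689,-267,-239.69,-191,-37,-45/2,23/9,218,318]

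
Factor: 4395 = 3^1*5^1*293^1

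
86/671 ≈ 0.128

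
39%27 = 12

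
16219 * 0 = 0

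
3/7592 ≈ 0.000395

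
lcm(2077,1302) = 87234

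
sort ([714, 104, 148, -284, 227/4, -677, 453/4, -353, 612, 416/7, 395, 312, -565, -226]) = [-677, -565, -353, -284, -226, 227/4, 416/7, 104, 453/4, 148, 312, 395, 612, 714]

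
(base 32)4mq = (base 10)4826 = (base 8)11332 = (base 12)2962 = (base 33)4e8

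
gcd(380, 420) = 20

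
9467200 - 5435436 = 4031764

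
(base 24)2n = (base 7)131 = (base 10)71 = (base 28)2f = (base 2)1000111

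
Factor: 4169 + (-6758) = -1 * 3^1 * 863^1 = -2589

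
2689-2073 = 616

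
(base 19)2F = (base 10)53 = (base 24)25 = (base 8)65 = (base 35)1I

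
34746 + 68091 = 102837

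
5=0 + 5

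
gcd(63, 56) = 7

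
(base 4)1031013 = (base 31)546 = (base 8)11507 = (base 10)4935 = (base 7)20250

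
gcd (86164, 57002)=2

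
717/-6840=-239/2280 ≈ -0.105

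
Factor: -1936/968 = -1*2^1 = -2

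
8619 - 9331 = -712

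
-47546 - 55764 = -103310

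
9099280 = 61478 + 9037802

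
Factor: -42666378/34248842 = -1 * 3^1 * 53^1 * 149^(-1) * 281^(-1) * 409^(-1) * 134171^1 = -21333189/17124421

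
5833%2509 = 815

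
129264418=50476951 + 78787467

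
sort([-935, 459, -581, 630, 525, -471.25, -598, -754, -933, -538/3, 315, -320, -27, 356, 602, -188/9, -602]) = [-935, -933, -754, -602, -598, -581, -471.25, -320, -538/3, -27, -188/9, 315, 356, 459, 525, 602, 630]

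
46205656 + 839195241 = 885400897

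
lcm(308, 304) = 23408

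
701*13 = 9113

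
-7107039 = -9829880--2722841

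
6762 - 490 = 6272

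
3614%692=154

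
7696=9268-1572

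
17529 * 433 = 7590057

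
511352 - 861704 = -350352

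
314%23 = 15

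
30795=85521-54726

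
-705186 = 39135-744321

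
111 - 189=-78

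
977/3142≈0.311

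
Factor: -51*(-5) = 3^1*5^1*17^1 = 255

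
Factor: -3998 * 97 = -1 * 2^1 * 97^1 * 1999^1 = -387806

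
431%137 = 20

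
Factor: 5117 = 7^1*17^1*43^1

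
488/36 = 122/9 ≈ 13.56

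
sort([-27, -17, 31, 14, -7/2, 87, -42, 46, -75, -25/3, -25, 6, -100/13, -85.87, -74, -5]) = [-85.87, -75, -74, -42, -27, -25, -17, -25/3, -100/13, -5, -7/2, 6, 14, 31, 46, 87]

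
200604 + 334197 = 534801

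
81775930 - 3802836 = 77973094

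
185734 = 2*92867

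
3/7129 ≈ 0.000421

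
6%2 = 0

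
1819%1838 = 1819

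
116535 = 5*23307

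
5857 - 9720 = -3863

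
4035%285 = 45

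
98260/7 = 14037 + 1/7 ≈ 14037.14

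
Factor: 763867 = 13^1*67^1*877^1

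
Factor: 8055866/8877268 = 2^(-1) * 7^1 * 13^1 * 317^(-1) * 7001^(-1) * 44263^1 = 4027933/4438634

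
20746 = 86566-65820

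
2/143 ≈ 0.0140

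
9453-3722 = 5731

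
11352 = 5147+6205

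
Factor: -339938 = -1*2^1*29^1*5861^1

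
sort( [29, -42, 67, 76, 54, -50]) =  [-50, -42, 29, 54, 67, 76]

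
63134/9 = 7014 + 8/9 ≈ 7014.89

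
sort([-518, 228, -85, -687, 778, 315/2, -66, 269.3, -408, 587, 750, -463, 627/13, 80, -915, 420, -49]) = [-915, -687, -518, -463, -408, -85, -66, -49, 627/13, 80, 315/2, 228, 269.3, 420, 587, 750, 778]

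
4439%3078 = 1361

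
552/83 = 6 + 54/83 ≈ 6.65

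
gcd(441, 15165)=9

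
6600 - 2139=4461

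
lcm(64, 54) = 1728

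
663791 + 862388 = 1526179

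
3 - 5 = -2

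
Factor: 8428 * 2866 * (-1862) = -1 * 2^4 * 7^4 * 19^1 * 43^1 * 1433^1 = -44975954576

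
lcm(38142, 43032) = 1678248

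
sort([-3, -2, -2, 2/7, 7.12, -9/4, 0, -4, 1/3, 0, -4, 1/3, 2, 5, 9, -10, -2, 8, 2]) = [-10, -4, -4, -3, -9/4, -2, -2, -2, 0, 0, 2/7, 1/3, 1/3, 2, 2, 5, 7.12, 8, 9]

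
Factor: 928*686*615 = 2^6*3^1*5^1*7^3*29^1*41^1 = 391513920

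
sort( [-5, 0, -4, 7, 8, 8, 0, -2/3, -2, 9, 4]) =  [-5, -4, -2, -2/3, 0, 0, 4, 7, 8, 8, 9]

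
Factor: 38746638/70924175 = 2^1 * 3^2 * 5^(-2) * 17^1 * 47^(-1) * 8623^(-1) * 18089^1 = 5535234/10132025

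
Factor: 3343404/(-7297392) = -1 * 2^(-2) * 152029^(-1) * 278617^1 = -278617/608116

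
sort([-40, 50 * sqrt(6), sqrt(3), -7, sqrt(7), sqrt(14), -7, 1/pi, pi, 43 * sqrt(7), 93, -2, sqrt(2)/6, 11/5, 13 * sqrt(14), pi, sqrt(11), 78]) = [-40, -7, -7, -2, sqrt(2)/6, 1/pi, sqrt(3), 11/5, sqrt(7), pi, pi, sqrt(11), sqrt(14), 13 * sqrt(14), 78, 93, 43 * sqrt(7), 50 * sqrt(6)]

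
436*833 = 363188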